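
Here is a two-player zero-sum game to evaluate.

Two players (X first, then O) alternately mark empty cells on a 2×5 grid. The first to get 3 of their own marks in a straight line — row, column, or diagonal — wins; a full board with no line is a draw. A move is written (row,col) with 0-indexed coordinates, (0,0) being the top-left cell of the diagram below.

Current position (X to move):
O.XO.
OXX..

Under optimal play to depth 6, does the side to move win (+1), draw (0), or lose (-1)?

[O.XO./OXX..] X move#1: (0,1):+0/OXXO./OXX.., (0,4):+0/O.XOX/OXX.., (1,3):+1/O.XO./OXXX.*, (1,4):+0/O.XO./OXX.X
[O.XO./OXXX.] end (terminal -1, O#2); searched O.XO./OXX.. to 6

value(O.XO./OXX.., X) = +1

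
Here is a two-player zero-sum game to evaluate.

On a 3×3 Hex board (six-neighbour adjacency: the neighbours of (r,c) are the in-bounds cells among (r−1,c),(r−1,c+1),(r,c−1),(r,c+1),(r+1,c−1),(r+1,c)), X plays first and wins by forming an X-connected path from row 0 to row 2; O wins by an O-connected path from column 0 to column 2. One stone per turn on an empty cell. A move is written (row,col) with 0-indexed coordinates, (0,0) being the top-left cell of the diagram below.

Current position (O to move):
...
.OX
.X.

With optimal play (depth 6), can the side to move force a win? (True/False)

[.../.OX/.X.] O move#1: (0,0):-1/O../.OX/.X., (0,1):-1/.O./.OX/.X., (0,2):+1/..O/.OX/.X.*, (1,0):-1/.../OOX/.X., (2,0):-1/.../.OX/OX., (2,2):-1/.../.OX/.XO
[..O/.OX/.X.] X move#2: (0,0):-1/X.O/.OX/.X.*, (0,1):-1/.XO/.OX/.X., (1,0):-1/..O/XOX/.X., (2,0):-1/..O/.OX/XX., (2,2):-1/..O/.OX/.XX
[X.O/.OX/.X.] O move#3: (0,1):+1/XOO/.OX/.X.*, (1,0):+1/X.O/OOX/.X., (2,0):+1/X.O/.OX/OX., (2,2):+1/X.O/.OX/.XO
[XOO/.OX/.X.] X move#4: (1,0):-1/XOO/XOX/.X.*, (2,0):-1/XOO/.OX/XX., (2,2):-1/XOO/.OX/.XX
[XOO/XOX/.X.] O move#5: (2,0):+1/XOO/XOX/OX.*, (2,2):-1/XOO/XOX/.XO
[XOO/XOX/OX.] end (terminal -1, X#6); searched .../.OX/.X. to 6

O winning at [.../.OX/.X.]: True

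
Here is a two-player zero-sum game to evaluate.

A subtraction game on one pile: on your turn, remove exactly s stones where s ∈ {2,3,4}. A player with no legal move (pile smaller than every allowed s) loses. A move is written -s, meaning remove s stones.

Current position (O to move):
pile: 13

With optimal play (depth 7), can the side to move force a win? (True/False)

[13] O move#1: -2:-1/11*, -3:-1/10, -4:-1/9
[11] X move#2: -2:-1/9, -3:-1/8, -4:+1/7*
[7] O move#3: -2:-1/5*, -3:-1/4, -4:-1/3
[5] X move#4: -2:-1/3, -3:-1/2, -4:+1/1*
[1] end (terminal -1, O#5); searched 13 to 7

O winning at [13]: False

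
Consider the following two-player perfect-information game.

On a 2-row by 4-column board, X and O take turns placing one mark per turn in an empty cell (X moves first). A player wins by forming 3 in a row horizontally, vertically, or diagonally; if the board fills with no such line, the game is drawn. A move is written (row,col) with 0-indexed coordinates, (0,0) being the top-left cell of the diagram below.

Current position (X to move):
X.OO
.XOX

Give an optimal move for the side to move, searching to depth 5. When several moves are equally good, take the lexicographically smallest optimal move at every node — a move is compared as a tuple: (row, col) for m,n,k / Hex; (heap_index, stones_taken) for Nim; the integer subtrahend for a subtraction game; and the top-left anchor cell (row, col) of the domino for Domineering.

X's best at [X.OO/.XOX]: (0,1)

p1 X@[X.OO/.XOX]: (0,1)[XXOO/.XOX]+0* (1,0)[X.OO/XXOX]-1
p2 O@[XXOO/.XOX]: (1,0)[XXOO/OXOX]+0*
p3 X@[XXOO/OXOX] terminal +0; root [X.OO/.XOX] d5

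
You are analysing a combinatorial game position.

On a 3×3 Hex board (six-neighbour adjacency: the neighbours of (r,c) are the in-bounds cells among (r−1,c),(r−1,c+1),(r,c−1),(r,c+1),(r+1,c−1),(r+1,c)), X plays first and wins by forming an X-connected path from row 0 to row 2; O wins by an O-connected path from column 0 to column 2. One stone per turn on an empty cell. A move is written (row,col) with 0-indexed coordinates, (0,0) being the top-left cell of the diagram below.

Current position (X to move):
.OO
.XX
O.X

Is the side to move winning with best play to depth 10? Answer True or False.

X winning at [.OO/.XX/O.X]: False

ply 1, X at .OO/.XX/O.X | (0,0)=-1→XOO/.XX/O.X*; (1,0)=-1→.OO/XXX/O.X; (2,1)=-1→.OO/.XX/OXX
ply 2, O at XOO/.XX/O.X | (1,0)=+1→XOO/OXX/O.X*; (2,1)=-1→XOO/.XX/OOX
ply 3: XOO/OXX/O.X is terminal -1 (X); from .OO/.XX/O.X depth 10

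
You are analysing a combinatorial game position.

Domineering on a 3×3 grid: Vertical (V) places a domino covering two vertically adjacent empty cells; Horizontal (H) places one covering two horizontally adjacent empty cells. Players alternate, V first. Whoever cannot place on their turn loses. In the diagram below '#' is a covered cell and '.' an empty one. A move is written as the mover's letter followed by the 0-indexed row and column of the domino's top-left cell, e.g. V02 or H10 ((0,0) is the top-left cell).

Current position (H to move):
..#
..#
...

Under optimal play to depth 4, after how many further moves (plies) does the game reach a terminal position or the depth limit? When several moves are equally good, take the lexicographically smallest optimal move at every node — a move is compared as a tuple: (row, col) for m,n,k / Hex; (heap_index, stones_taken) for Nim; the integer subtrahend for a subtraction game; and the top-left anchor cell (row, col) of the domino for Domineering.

p1 H@[..#/..#/...]: H00[###/..#/...]-1 H10[..#/###/...]+1* H20[..#/..#/##.]-1 H21[..#/..#/.##]-1
p2 V@[..#/###/...] terminal -1; root [..#/..#/...] d4

PV length from [..#/..#/...]: 1 ply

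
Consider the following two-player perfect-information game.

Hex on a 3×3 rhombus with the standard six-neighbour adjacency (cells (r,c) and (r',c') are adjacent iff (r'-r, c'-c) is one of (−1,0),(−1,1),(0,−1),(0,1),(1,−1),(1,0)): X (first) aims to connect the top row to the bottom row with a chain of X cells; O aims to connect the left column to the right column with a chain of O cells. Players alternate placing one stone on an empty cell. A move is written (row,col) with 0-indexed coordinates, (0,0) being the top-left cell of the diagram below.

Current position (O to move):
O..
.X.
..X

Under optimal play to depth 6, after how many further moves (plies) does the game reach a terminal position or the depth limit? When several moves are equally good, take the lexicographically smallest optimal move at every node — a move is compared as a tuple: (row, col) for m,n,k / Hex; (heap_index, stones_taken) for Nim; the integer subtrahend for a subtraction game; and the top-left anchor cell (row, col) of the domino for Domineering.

PV length from [O../.X./..X]: 4 plies

[O../.X./..X] O move#1: (0,1):-1/OO./.X./..X*, (0,2):-1/O.O/.X./..X, (1,0):-1/O../OX./..X, (1,2):-1/O../.XO/..X, (2,0):-1/O../.X./O.X, (2,1):-1/O../.X./.OX
[OO./.X./..X] X move#2: (0,2):+1/OOX/.X./..X*, (1,0):-1/OO./XX./..X, (1,2):-1/OO./.XX/..X, (2,0):-1/OO./.X./X.X, (2,1):-1/OO./.X./.XX
[OOX/.X./..X] O move#3: (1,0):-1/OOX/OX./..X*, (1,2):-1/OOX/.XO/..X, (2,0):-1/OOX/.X./O.X, (2,1):-1/OOX/.X./.OX
[OOX/OX./..X] X move#4: (1,2):+1/OOX/OXX/..X*, (2,0):+1/OOX/OX./X.X, (2,1):+1/OOX/OX./.XX
[OOX/OXX/..X] end (terminal -1, O#5); searched O../.X./..X to 6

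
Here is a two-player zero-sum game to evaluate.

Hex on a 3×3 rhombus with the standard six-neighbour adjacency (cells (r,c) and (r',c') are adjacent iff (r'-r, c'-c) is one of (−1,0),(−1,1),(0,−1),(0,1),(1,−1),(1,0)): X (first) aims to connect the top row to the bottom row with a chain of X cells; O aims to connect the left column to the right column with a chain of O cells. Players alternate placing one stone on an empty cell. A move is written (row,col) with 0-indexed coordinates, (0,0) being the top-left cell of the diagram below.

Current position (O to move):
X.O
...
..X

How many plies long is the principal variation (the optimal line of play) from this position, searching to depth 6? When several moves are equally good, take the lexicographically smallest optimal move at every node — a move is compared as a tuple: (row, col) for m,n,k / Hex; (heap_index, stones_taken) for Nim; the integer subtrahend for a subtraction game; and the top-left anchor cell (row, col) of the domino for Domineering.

[X.O/.../..X] O move#1: (0,1):-1/XOO/.../..X, (1,0):+1/X.O/O../..X*, (1,1):+1/X.O/.O./..X, (1,2):-1/X.O/..O/..X, (2,0):-1/X.O/.../O.X, (2,1):-1/X.O/.../.OX
[X.O/O../..X] X move#2: (0,1):-1/XXO/O../..X*, (1,1):-1/X.O/OX./..X, (1,2):-1/X.O/O.X/..X, (2,0):-1/X.O/O../X.X, (2,1):-1/X.O/O../.XX
[XXO/O../..X] O move#3: (1,1):+1/XXO/OO./..X*, (1,2):-1/XXO/O.O/..X, (2,0):-1/XXO/O../O.X, (2,1):-1/XXO/O../.OX
[XXO/OO./..X] end (terminal -1, X#4); searched X.O/.../..X to 6

PV length from [X.O/.../..X]: 3 plies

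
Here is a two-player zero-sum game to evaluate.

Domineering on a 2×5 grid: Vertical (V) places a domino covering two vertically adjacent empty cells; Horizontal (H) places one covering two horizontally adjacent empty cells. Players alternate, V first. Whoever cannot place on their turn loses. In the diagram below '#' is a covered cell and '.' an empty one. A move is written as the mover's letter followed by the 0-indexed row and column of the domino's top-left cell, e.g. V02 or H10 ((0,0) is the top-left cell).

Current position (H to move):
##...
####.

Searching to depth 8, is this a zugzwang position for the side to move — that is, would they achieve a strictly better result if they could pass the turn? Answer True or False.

ply 1, H at ##.../####. | H02=-1→####./####.; H03=+1→##.##/####.*
ply 2: ##.##/####. is terminal -1 (V); from ##.../####. depth 8
if H skipped the turn, V would face:
~ ply 1, V at ##.../####. | V04=-1→##..#/#####*
~ ply 2, H at ##..#/##### | H02=+1→#####/#####*
~ ply 3: #####/##### is terminal -1 (V); from ##.../####. depth 8
compare (H): move=+1 vs pass=+1

zugzwang(##.../####., H) = False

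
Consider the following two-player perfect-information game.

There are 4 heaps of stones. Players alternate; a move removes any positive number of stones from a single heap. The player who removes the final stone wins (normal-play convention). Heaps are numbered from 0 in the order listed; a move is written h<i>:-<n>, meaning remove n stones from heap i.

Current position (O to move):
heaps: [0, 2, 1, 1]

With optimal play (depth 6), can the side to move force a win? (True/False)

O winning at [(0,2,1,1)]: True

ply 1, O at (0,2,1,1) | h1:-1=-1→(0,1,1,1); h1:-2=+1→(0,0,1,1)*; h2:-1=-1→(0,2,0,1); h3:-1=-1→(0,2,1,0)
ply 2, X at (0,0,1,1) | h2:-1=-1→(0,0,0,1)*; h3:-1=-1→(0,0,1,0)
ply 3, O at (0,0,0,1) | h3:-1=+1→(0,0,0,0)*
ply 4: (0,0,0,0) is terminal -1 (X); from (0,2,1,1) depth 6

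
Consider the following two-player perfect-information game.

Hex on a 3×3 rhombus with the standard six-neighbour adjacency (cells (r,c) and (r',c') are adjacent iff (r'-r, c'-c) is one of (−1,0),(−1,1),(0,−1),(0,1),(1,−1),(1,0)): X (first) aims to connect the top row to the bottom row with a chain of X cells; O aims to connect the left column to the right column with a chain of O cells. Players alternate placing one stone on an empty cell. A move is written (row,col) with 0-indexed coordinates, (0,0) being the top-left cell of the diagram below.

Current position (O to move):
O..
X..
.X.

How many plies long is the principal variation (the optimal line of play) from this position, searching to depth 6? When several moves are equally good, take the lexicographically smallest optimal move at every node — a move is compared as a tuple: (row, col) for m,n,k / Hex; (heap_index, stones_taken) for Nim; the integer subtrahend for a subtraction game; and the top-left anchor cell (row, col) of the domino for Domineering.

ply 1, O at O../X../.X. | (0,1)=-1→OO./X../.X.; (0,2)=-1→O.O/X../.X.; (1,1)=+1→O../XO./.X.*; (1,2)=-1→O../X.O/.X.; (2,0)=-1→O../X../OX.; (2,2)=-1→O../X../.XO
ply 2, X at O../XO./.X. | (0,1)=-1→OX./XO./.X.*; (0,2)=-1→O.X/XO./.X.; (1,2)=-1→O../XOX/.X.; (2,0)=-1→O../XO./XX.; (2,2)=-1→O../XO./.XX
ply 3, O at OX./XO./.X. | (0,2)=-1→OXO/XO./.X.; (1,2)=-1→OX./XOO/.X.; (2,0)=+1→OX./XO./OX.*; (2,2)=-1→OX./XO./.XO
ply 4, X at OX./XO./OX. | (0,2)=-1→OXX/XO./OX.*; (1,2)=-1→OX./XOX/OX.; (2,2)=-1→OX./XO./OXX
ply 5, O at OXX/XO./OX. | (1,2)=+1→OXX/XOO/OX.*; (2,2)=-1→OXX/XO./OXO
ply 6: OXX/XOO/OX. is terminal -1 (X); from O../X../.X. depth 6

PV length from [O../X../.X.]: 5 plies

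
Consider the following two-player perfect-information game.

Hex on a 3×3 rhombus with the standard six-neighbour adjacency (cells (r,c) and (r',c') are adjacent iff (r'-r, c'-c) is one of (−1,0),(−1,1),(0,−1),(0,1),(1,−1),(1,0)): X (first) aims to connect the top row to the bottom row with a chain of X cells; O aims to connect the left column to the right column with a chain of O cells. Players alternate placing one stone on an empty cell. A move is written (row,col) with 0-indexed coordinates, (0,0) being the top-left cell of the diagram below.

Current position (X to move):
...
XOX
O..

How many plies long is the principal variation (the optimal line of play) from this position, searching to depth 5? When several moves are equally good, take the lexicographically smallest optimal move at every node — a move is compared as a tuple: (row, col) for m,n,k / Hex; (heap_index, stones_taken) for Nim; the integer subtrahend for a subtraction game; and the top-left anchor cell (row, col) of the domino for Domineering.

p1 X@[.../XOX/O..]: (0,0)[X../XOX/O..]-1 (0,1)[.X./XOX/O..]-1 (0,2)[..X/XOX/O..]+1* (2,1)[.../XOX/OX.]-1 (2,2)[.../XOX/O.X]-1
p2 O@[..X/XOX/O..]: (0,0)[O.X/XOX/O..]-1* (0,1)[.OX/XOX/O..]-1 (2,1)[..X/XOX/OO.]-1 (2,2)[..X/XOX/O.O]-1
p3 X@[O.X/XOX/O..]: (0,1)[OXX/XOX/O..]+1* (2,1)[O.X/XOX/OX.]+1 (2,2)[O.X/XOX/O.X]+1
p4 O@[OXX/XOX/O..]: (2,1)[OXX/XOX/OO.]-1* (2,2)[OXX/XOX/O.O]-1
p5 X@[OXX/XOX/OO.]: (2,2)[OXX/XOX/OOX]+1*
p6 O@[OXX/XOX/OOX] terminal -1; root [.../XOX/O..] d5

PV length from [.../XOX/O..]: 5 plies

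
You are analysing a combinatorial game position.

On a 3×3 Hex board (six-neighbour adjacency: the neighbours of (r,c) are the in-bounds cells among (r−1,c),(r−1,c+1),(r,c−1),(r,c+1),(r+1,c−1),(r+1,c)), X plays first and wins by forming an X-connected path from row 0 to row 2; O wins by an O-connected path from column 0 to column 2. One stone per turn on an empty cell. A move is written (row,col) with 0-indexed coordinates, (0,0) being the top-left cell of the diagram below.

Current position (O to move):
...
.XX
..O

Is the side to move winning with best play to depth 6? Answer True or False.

O winning at [.../.XX/..O]: False

ply 1, O at .../.XX/..O | (0,0)=-1→O../.XX/..O*; (0,1)=-1→.O./.XX/..O; (0,2)=-1→..O/.XX/..O; (1,0)=-1→.../OXX/..O; (2,0)=-1→.../.XX/O.O; (2,1)=-1→.../.XX/.OO
ply 2, X at O../.XX/..O | (0,1)=+1→OX./.XX/..O*; (0,2)=+1→O.X/.XX/..O; (1,0)=+1→O../XXX/..O; (2,0)=+1→O../.XX/X.O; (2,1)=+1→O../.XX/.XO
ply 3, O at OX./.XX/..O | (0,2)=-1→OXO/.XX/..O*; (1,0)=-1→OX./OXX/..O; (2,0)=-1→OX./.XX/O.O; (2,1)=-1→OX./.XX/.OO
ply 4, X at OXO/.XX/..O | (1,0)=+1→OXO/XXX/..O*; (2,0)=+1→OXO/.XX/X.O; (2,1)=+1→OXO/.XX/.XO
ply 5, O at OXO/XXX/..O | (2,0)=-1→OXO/XXX/O.O*; (2,1)=-1→OXO/XXX/.OO
ply 6, X at OXO/XXX/O.O | (2,1)=+1→OXO/XXX/OXO*
ply 7: OXO/XXX/OXO is terminal -1 (O); from .../.XX/..O depth 6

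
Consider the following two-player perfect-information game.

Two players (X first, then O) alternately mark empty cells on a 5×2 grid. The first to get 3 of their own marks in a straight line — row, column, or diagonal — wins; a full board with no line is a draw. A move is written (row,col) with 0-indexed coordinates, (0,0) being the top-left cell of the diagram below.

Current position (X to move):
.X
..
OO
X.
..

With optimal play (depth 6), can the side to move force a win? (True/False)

ply 1, X at .X/../OO/X./.. | (0,0)=-1→XX/../OO/X./..; (1,0)=-1→.X/X./OO/X./..; (1,1)=+0→.X/.X/OO/X./..*; (3,1)=+0→.X/../OO/XX/..; (4,0)=-1→.X/../OO/X./X.; (4,1)=+0→.X/../OO/X./.X
ply 2, O at .X/.X/OO/X./.. | (0,0)=+0→OX/.X/OO/X./..*; (1,0)=+0→.X/OX/OO/X./..; (3,1)=+0→.X/.X/OO/XO/..; (4,0)=+0→.X/.X/OO/X./O.; (4,1)=+0→.X/.X/OO/X./.O
ply 3, X at OX/.X/OO/X./.. | (1,0)=+0→OX/XX/OO/X./..*; (3,1)=-1→OX/.X/OO/XX/..; (4,0)=-1→OX/.X/OO/X./X.; (4,1)=-1→OX/.X/OO/X./.X
ply 4, O at OX/XX/OO/X./.. | (3,1)=+0→OX/XX/OO/XO/..*; (4,0)=+0→OX/XX/OO/X./O.; (4,1)=+0→OX/XX/OO/X./.O
ply 5, X at OX/XX/OO/XO/.. | (4,0)=-1→OX/XX/OO/XO/X.; (4,1)=+0→OX/XX/OO/XO/.X*
ply 6, O at OX/XX/OO/XO/.X | (4,0)=+0→OX/XX/OO/XO/OX*
ply 7: OX/XX/OO/XO/OX is terminal +0 (X); from .X/../OO/X./.. depth 6

X winning at [.X/../OO/X./..]: False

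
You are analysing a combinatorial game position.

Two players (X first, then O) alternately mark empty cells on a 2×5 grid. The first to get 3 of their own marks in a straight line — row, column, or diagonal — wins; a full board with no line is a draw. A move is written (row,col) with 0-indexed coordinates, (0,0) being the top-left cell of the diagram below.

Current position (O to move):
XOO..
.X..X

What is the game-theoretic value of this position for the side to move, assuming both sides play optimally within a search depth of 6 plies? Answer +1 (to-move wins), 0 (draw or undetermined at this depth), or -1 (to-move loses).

[XOO../.X..X] O move#1: (0,3):+1/XOOO./.X..X*, (0,4):+0/XOO.O/.X..X, (1,0):+0/XOO../OX..X, (1,2):+0/XOO../.XO.X, (1,3):+0/XOO../.X.OX
[XOOO./.X..X] end (terminal -1, X#2); searched XOO../.X..X to 6

value(XOO../.X..X, O) = +1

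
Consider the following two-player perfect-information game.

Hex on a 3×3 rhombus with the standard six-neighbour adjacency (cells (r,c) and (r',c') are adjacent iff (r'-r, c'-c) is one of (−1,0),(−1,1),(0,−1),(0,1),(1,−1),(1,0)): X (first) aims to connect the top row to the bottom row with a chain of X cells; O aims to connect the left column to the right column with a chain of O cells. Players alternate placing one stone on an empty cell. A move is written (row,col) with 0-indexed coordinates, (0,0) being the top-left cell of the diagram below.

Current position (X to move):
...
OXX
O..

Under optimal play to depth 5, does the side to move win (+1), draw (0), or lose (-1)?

value(.../OXX/O.., X) = +1

p1 X@[.../OXX/O..]: (0,0)[X../OXX/O..]+1* (0,1)[.X./OXX/O..]+1 (0,2)[..X/OXX/O..]+1 (2,1)[.../OXX/OX.]+1 (2,2)[.../OXX/O.X]+1
p2 O@[X../OXX/O..]: (0,1)[XO./OXX/O..]-1* (0,2)[X.O/OXX/O..]-1 (2,1)[X../OXX/OO.]-1 (2,2)[X../OXX/O.O]-1
p3 X@[XO./OXX/O..]: (0,2)[XOX/OXX/O..]+1* (2,1)[XO./OXX/OX.]-1 (2,2)[XO./OXX/O.X]-1
p4 O@[XOX/OXX/O..]: (2,1)[XOX/OXX/OO.]-1* (2,2)[XOX/OXX/O.O]-1
p5 X@[XOX/OXX/OO.]: (2,2)[XOX/OXX/OOX]+1*
p6 O@[XOX/OXX/OOX] terminal -1; root [.../OXX/O..] d5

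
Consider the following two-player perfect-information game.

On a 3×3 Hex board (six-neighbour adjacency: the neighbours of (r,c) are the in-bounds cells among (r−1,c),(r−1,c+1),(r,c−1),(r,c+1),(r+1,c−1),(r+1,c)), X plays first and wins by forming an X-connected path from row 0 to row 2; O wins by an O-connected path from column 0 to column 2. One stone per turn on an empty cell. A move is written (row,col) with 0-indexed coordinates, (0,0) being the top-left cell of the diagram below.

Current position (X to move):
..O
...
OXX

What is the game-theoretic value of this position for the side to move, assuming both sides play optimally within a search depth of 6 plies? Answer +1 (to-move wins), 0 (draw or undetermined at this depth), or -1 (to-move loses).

value(..O/.../OXX, X) = -1

[..O/.../OXX] X move#1: (0,0):-1/X.O/.../OXX*, (0,1):-1/.XO/.../OXX, (1,0):-1/..O/X../OXX, (1,1):-1/..O/.X./OXX, (1,2):-1/..O/..X/OXX
[X.O/.../OXX] O move#2: (0,1):+1/XOO/.../OXX*, (1,0):+1/X.O/O../OXX, (1,1):+1/X.O/.O./OXX, (1,2):-1/X.O/..O/OXX
[XOO/.../OXX] X move#3: (1,0):-1/XOO/X../OXX*, (1,1):-1/XOO/.X./OXX, (1,2):-1/XOO/..X/OXX
[XOO/X../OXX] O move#4: (1,1):+1/XOO/XO./OXX*, (1,2):-1/XOO/X.O/OXX
[XOO/XO./OXX] end (terminal -1, X#5); searched ..O/.../OXX to 6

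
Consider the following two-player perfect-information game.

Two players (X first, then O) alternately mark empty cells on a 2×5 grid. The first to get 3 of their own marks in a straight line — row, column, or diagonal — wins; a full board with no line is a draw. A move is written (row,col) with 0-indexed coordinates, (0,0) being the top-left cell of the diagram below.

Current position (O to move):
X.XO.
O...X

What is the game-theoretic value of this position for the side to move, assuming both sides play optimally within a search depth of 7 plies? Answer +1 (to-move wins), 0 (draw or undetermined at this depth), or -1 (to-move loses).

p1 O@[X.XO./O...X]: (0,1)[XOXO./O...X]+0* (0,4)[X.XOO/O...X]-1 (1,1)[X.XO./OO..X]-1 (1,2)[X.XO./O.O.X]-1 (1,3)[X.XO./O..OX]-1
p2 X@[XOXO./O...X]: (0,4)[XOXOX/O...X]+0* (1,1)[XOXO./OX..X]+0 (1,2)[XOXO./O.X.X]+0 (1,3)[XOXO./O..XX]+0
p3 O@[XOXOX/O...X]: (1,1)[XOXOX/OO..X]+0* (1,2)[XOXOX/O.O.X]+0 (1,3)[XOXOX/O..OX]+0
p4 X@[XOXOX/OO..X]: (1,2)[XOXOX/OOX.X]+0* (1,3)[XOXOX/OO.XX]-1
p5 O@[XOXOX/OOX.X]: (1,3)[XOXOX/OOXOX]+0*
p6 X@[XOXOX/OOXOX] terminal +0; root [X.XO./O...X] d7

value(X.XO./O...X, O) = 0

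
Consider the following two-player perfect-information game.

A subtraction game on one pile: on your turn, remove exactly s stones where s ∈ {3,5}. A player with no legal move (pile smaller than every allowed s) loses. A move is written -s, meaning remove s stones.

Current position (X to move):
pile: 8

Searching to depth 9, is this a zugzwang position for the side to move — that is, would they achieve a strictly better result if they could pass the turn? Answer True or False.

[8] X move#1: -3:-1/5*, -5:-1/3
[5] O move#2: -3:+1/2*, -5:+1/0
[2] end (terminal -1, X#3); searched 8 to 9
suppose X passes — search the same position with O to move:
pass> [8] O move#1: -3:-1/5*, -5:-1/3
pass> [5] X move#2: -3:+1/2*, -5:+1/0
pass> [2] end (terminal -1, O#3); searched 8 to 9
for X: play -1, pass +1

zugzwang(8, X) = True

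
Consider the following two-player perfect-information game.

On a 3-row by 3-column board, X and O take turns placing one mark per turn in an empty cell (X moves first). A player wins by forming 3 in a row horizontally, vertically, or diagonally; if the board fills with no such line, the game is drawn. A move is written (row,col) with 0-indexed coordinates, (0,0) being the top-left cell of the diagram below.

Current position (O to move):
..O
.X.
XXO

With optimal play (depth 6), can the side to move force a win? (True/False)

p1 O@[..O/.X./XXO]: (0,0)[O.O/.X./XXO]-1 (0,1)[.OO/.X./XXO]+1* (1,0)[..O/OX./XXO]-1 (1,2)[..O/.XO/XXO]+1
p2 X@[.OO/.X./XXO]: (0,0)[XOO/.X./XXO]-1* (1,0)[.OO/XX./XXO]-1 (1,2)[.OO/.XX/XXO]-1
p3 O@[XOO/.X./XXO]: (1,0)[XOO/OX./XXO]+0 (1,2)[XOO/.XO/XXO]+1*
p4 X@[XOO/.XO/XXO] terminal -1; root [..O/.X./XXO] d6

O winning at [..O/.X./XXO]: True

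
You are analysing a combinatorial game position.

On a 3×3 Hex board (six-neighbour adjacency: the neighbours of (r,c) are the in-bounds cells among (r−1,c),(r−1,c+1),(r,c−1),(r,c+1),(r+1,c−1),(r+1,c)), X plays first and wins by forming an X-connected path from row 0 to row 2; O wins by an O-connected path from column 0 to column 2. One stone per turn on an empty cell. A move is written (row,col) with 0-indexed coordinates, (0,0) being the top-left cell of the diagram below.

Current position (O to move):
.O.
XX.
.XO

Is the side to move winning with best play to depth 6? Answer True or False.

[.O./XX./.XO] O move#1: (0,0):-1/OO./XX./.XO*, (0,2):-1/.OO/XX./.XO, (1,2):-1/.O./XXO/.XO, (2,0):-1/.O./XX./OXO
[OO./XX./.XO] X move#2: (0,2):+1/OOX/XX./.XO*, (1,2):-1/OO./XXX/.XO, (2,0):-1/OO./XX./XXO
[OOX/XX./.XO] end (terminal -1, O#3); searched .O./XX./.XO to 6

O winning at [.O./XX./.XO]: False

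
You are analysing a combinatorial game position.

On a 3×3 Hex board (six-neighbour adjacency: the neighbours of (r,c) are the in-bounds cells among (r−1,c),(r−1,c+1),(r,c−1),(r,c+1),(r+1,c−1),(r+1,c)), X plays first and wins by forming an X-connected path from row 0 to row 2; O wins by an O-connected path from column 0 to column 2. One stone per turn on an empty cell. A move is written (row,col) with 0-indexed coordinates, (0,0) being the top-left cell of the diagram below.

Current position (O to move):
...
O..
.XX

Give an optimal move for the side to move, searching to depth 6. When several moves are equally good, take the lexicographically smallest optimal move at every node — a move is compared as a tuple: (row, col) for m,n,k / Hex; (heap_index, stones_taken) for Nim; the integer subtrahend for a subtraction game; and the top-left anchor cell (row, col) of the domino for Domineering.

O's best at [.../O../.XX]: (0,2)

[.../O../.XX] O move#1: (0,0):-1/O../O../.XX, (0,1):-1/.O./O../.XX, (0,2):+1/..O/O../.XX*, (1,1):+1/.../OO./.XX, (1,2):-1/.../O.O/.XX, (2,0):-1/.../O../OXX
[..O/O../.XX] X move#2: (0,0):-1/X.O/O../.XX*, (0,1):-1/.XO/O../.XX, (1,1):-1/..O/OX./.XX, (1,2):-1/..O/O.X/.XX, (2,0):-1/..O/O../XXX
[X.O/O../.XX] O move#3: (0,1):+1/XOO/O../.XX*, (1,1):+1/X.O/OO./.XX, (1,2):+1/X.O/O.O/.XX, (2,0):+1/X.O/O../OXX
[XOO/O../.XX] end (terminal -1, X#4); searched .../O../.XX to 6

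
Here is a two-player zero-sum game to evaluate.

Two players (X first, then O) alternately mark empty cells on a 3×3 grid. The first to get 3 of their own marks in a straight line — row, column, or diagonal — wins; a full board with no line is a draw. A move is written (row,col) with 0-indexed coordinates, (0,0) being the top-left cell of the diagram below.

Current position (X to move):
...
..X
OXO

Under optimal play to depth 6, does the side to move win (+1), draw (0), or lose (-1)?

value(.../..X/OXO, X) = +1

[.../..X/OXO] X move#1: (0,0):+0/X../..X/OXO, (0,1):-1/.X./..X/OXO, (0,2):-1/..X/..X/OXO, (1,0):-1/.../X.X/OXO, (1,1):+1/.../.XX/OXO*
[.../.XX/OXO] O move#2: (0,0):-1/O../.XX/OXO*, (0,1):-1/.O./.XX/OXO, (0,2):-1/..O/.XX/OXO, (1,0):-1/.../OXX/OXO
[O../.XX/OXO] X move#3: (0,1):+1/OX./.XX/OXO*, (0,2):-1/O.X/.XX/OXO, (1,0):+1/O../XXX/OXO
[OX./.XX/OXO] end (terminal -1, O#4); searched .../..X/OXO to 6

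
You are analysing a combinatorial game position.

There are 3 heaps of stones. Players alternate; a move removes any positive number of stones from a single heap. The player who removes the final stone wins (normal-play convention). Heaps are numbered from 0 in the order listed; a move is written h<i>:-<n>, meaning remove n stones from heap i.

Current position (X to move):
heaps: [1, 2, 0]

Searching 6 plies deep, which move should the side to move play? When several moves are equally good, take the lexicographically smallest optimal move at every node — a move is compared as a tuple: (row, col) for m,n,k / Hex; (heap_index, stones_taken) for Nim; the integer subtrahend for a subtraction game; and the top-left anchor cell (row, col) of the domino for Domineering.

ply 1, X at (1,2,0) | h0:-1=-1→(0,2,0); h1:-1=+1→(1,1,0)*; h1:-2=-1→(1,0,0)
ply 2, O at (1,1,0) | h0:-1=-1→(0,1,0)*; h1:-1=-1→(1,0,0)
ply 3, X at (0,1,0) | h1:-1=+1→(0,0,0)*
ply 4: (0,0,0) is terminal -1 (O); from (1,2,0) depth 6

X's best at [(1,2,0)]: h1:-1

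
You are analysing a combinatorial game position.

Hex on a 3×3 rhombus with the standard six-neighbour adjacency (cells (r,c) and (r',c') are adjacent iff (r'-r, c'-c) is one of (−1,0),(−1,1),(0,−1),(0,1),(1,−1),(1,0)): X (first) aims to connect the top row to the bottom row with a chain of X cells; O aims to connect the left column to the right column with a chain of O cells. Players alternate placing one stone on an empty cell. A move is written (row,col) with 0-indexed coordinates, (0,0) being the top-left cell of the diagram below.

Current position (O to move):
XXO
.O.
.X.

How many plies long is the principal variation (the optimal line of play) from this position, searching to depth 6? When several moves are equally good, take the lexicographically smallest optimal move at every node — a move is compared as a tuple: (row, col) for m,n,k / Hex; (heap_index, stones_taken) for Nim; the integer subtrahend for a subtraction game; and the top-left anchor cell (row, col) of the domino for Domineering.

PV length from [XXO/.O./.X.]: 1 ply

ply 1, O at XXO/.O./.X. | (1,0)=+1→XXO/OO./.X.*; (1,2)=+1→XXO/.OO/.X.; (2,0)=+1→XXO/.O./OX.; (2,2)=+1→XXO/.O./.XO
ply 2: XXO/OO./.X. is terminal -1 (X); from XXO/.O./.X. depth 6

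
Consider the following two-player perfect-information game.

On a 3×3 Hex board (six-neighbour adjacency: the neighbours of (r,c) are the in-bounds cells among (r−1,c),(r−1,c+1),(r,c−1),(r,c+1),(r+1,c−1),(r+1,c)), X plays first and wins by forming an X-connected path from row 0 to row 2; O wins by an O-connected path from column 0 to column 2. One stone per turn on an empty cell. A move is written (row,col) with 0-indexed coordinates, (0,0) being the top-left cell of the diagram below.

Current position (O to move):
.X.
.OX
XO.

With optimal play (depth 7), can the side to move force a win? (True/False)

ply 1, O at .X./.OX/XO. | (0,0)=-1→OX./.OX/XO.; (0,2)=-1→.XO/.OX/XO.; (1,0)=+1→.X./OOX/XO.*; (2,2)=-1→.X./.OX/XOO
ply 2, X at .X./OOX/XO. | (0,0)=-1→XX./OOX/XO.*; (0,2)=-1→.XX/OOX/XO.; (2,2)=-1→.X./OOX/XOX
ply 3, O at XX./OOX/XO. | (0,2)=+1→XXO/OOX/XO.*; (2,2)=+1→XX./OOX/XOO
ply 4: XXO/OOX/XO. is terminal -1 (X); from .X./.OX/XO. depth 7

O winning at [.X./.OX/XO.]: True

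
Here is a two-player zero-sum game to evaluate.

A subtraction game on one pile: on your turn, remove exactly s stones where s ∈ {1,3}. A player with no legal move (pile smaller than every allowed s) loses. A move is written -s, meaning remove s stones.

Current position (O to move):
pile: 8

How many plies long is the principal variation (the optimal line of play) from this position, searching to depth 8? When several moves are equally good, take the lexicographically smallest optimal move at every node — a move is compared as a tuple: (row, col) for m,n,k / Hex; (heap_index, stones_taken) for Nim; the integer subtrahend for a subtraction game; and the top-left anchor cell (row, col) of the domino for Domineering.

PV length from [8]: 8 plies

[8] O move#1: -1:-1/7*, -3:-1/5
[7] X move#2: -1:+1/6*, -3:+1/4
[6] O move#3: -1:-1/5*, -3:-1/3
[5] X move#4: -1:+1/4*, -3:+1/2
[4] O move#5: -1:-1/3*, -3:-1/1
[3] X move#6: -1:+1/2*, -3:+1/0
[2] O move#7: -1:-1/1*
[1] X move#8: -1:+1/0*
[0] end (terminal -1, O#9); searched 8 to 8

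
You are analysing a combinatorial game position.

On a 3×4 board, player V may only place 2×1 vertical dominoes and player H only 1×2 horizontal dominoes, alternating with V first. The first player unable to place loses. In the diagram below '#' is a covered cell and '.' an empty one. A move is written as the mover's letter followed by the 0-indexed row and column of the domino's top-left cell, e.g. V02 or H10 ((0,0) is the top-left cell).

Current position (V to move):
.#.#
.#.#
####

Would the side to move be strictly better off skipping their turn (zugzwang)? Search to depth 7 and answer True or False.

zugzwang(.#.#/.#.#/####, V) = False

ply 1, V at .#.#/.#.#/#### | V00=+1→##.#/##.#/####*; V02=+1→.###/.###/####
ply 2: ##.#/##.#/#### is terminal -1 (H); from .#.#/.#.#/#### depth 7
if V skipped the turn, H would face:
~ ply 1: .#.#/.#.#/#### is terminal -1 (H); from .#.#/.#.#/#### depth 7
compare (V): move=+1 vs pass=+1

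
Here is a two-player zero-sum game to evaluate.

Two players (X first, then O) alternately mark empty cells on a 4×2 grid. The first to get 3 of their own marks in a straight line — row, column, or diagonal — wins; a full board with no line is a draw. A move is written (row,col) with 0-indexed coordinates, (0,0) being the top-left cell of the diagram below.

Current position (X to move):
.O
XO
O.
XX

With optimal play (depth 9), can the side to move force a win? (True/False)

X winning at [.O/XO/O./XX]: False

[.O/XO/O./XX] X move#1: (0,0):-1/XO/XO/O./XX, (2,1):+0/.O/XO/OX/XX*
[.O/XO/OX/XX] O move#2: (0,0):+0/OO/XO/OX/XX*
[OO/XO/OX/XX] end (terminal +0, X#3); searched .O/XO/O./XX to 9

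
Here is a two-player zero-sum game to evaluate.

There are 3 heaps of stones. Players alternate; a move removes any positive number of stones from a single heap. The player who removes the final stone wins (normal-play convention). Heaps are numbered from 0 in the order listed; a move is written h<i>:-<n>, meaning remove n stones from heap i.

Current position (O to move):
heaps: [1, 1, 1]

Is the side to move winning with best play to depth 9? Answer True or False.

p1 O@[(1,1,1)]: h0:-1[(0,1,1)]+1* h1:-1[(1,0,1)]+1 h2:-1[(1,1,0)]+1
p2 X@[(0,1,1)]: h1:-1[(0,0,1)]-1* h2:-1[(0,1,0)]-1
p3 O@[(0,0,1)]: h2:-1[(0,0,0)]+1*
p4 X@[(0,0,0)] terminal -1; root [(1,1,1)] d9

O winning at [(1,1,1)]: True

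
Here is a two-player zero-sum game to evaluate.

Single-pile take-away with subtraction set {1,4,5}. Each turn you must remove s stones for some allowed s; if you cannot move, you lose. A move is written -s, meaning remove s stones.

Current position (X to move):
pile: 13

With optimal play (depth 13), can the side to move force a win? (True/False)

ply 1, X at 13 | -1=-1→12; -4=-1→9; -5=+1→8*
ply 2, O at 8 | -1=-1→7*; -4=-1→4; -5=-1→3
ply 3, X at 7 | -1=-1→6; -4=-1→3; -5=+1→2*
ply 4, O at 2 | -1=-1→1*
ply 5, X at 1 | -1=+1→0*
ply 6: 0 is terminal -1 (O); from 13 depth 13

X winning at [13]: True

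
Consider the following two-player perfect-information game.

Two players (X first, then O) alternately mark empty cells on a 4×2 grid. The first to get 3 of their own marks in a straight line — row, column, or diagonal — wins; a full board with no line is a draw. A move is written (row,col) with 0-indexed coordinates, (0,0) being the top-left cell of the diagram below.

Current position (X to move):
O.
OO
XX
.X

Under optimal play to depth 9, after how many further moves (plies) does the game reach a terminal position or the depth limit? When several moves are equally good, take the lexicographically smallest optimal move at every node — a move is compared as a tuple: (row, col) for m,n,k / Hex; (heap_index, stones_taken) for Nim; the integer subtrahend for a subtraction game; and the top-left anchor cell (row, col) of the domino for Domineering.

PV length from [O./OO/XX/.X]: 2 plies

[O./OO/XX/.X] X move#1: (0,1):+0/OX/OO/XX/.X*, (3,0):+0/O./OO/XX/XX
[OX/OO/XX/.X] O move#2: (3,0):+0/OX/OO/XX/OX*
[OX/OO/XX/OX] end (terminal +0, X#3); searched O./OO/XX/.X to 9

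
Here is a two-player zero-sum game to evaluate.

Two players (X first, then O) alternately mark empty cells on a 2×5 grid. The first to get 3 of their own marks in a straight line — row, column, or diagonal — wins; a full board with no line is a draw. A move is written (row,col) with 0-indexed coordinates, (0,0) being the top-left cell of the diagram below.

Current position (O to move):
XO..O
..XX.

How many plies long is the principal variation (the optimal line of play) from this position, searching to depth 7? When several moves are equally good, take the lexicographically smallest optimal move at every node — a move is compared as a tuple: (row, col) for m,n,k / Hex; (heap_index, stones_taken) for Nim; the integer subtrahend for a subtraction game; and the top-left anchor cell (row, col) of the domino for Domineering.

PV length from [XO..O/..XX.]: 4 plies

[XO..O/..XX.] O move#1: (0,2):-1/XOO.O/..XX.*, (0,3):-1/XO.OO/..XX., (1,0):-1/XO..O/O.XX., (1,1):-1/XO..O/.OXX., (1,4):-1/XO..O/..XXO
[XOO.O/..XX.] X move#2: (0,3):+1/XOOXO/..XX.*, (1,0):-1/XOO.O/X.XX., (1,1):+1/XOO.O/.XXX., (1,4):+1/XOO.O/..XXX
[XOOXO/..XX.] O move#3: (1,0):-1/XOOXO/O.XX.*, (1,1):-1/XOOXO/.OXX., (1,4):-1/XOOXO/..XXO
[XOOXO/O.XX.] X move#4: (1,1):+1/XOOXO/OXXX.*, (1,4):+1/XOOXO/O.XXX
[XOOXO/OXXX.] end (terminal -1, O#5); searched XO..O/..XX. to 7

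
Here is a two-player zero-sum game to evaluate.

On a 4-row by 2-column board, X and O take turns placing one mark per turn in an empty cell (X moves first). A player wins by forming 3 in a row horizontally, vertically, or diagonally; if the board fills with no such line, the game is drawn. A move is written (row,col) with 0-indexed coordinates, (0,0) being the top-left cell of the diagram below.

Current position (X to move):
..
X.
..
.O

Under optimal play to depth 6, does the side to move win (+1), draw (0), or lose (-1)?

ply 1, X at ../X./../.O | (0,0)=+0→X./X./../.O; (0,1)=+0→.X/X./../.O; (1,1)=+0→../XX/../.O; (2,0)=+1→../X./X./.O*; (2,1)=+0→../X./.X/.O; (3,0)=+0→../X./../XO
ply 2, O at ../X./X./.O | (0,0)=-1→O./X./X./.O*; (0,1)=-1→.O/X./X./.O; (1,1)=-1→../XO/X./.O; (2,1)=-1→../X./XO/.O; (3,0)=-1→../X./X./OO
ply 3, X at O./X./X./.O | (0,1)=+0→OX/X./X./.O; (1,1)=+0→O./XX/X./.O; (2,1)=+0→O./X./XX/.O; (3,0)=+1→O./X./X./XO*
ply 4: O./X./X./XO is terminal -1 (O); from ../X./../.O depth 6

value(../X./../.O, X) = +1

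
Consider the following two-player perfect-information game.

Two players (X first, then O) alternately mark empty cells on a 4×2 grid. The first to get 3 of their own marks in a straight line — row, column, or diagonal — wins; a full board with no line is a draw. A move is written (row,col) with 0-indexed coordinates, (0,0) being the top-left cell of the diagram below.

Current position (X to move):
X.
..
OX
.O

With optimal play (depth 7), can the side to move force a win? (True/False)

ply 1, X at X./../OX/.O | (0,1)=+0→XX/../OX/.O*; (1,0)=+0→X./X./OX/.O; (1,1)=+0→X./.X/OX/.O; (3,0)=+0→X./../OX/XO
ply 2, O at XX/../OX/.O | (1,0)=-1→XX/O./OX/.O; (1,1)=+0→XX/.O/OX/.O*; (3,0)=-1→XX/../OX/OO
ply 3, X at XX/.O/OX/.O | (1,0)=+0→XX/XO/OX/.O*; (3,0)=+0→XX/.O/OX/XO
ply 4, O at XX/XO/OX/.O | (3,0)=+0→XX/XO/OX/OO*
ply 5: XX/XO/OX/OO is terminal +0 (X); from X./../OX/.O depth 7

X winning at [X./../OX/.O]: False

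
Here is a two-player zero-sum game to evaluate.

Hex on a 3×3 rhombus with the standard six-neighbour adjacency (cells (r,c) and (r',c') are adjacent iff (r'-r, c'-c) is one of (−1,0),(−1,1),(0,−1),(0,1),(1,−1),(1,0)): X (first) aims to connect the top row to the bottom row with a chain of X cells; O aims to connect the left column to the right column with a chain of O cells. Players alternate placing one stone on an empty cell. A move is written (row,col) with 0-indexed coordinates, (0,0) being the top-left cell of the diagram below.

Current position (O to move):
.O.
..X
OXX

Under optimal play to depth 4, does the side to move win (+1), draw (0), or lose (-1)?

p1 O@[.O./..X/OXX]: (0,0)[OO./..X/OXX]-1 (0,2)[.OO/..X/OXX]+1* (1,0)[.O./O.X/OXX]-1 (1,1)[.O./.OX/OXX]-1
p2 X@[.OO/..X/OXX]: (0,0)[XOO/..X/OXX]-1* (1,0)[.OO/X.X/OXX]-1 (1,1)[.OO/.XX/OXX]-1
p3 O@[XOO/..X/OXX]: (1,0)[XOO/O.X/OXX]+1* (1,1)[XOO/.OX/OXX]+1
p4 X@[XOO/O.X/OXX] terminal -1; root [.O./..X/OXX] d4

value(.O./..X/OXX, O) = +1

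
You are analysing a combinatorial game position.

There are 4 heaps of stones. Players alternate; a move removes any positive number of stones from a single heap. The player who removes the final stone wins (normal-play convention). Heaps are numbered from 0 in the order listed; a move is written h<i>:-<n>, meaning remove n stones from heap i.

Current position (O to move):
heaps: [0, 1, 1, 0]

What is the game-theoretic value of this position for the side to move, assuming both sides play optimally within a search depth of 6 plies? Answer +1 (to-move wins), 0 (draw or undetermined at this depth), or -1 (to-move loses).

ply 1, O at (0,1,1,0) | h1:-1=-1→(0,0,1,0)*; h2:-1=-1→(0,1,0,0)
ply 2, X at (0,0,1,0) | h2:-1=+1→(0,0,0,0)*
ply 3: (0,0,0,0) is terminal -1 (O); from (0,1,1,0) depth 6

value((0,1,1,0), O) = -1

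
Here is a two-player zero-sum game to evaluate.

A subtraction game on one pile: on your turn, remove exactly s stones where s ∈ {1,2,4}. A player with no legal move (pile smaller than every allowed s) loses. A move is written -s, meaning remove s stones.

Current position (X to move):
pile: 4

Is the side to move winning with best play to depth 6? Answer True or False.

X winning at [4]: True

p1 X@[4]: -1[3]+1* -2[2]-1 -4[0]+1
p2 O@[3]: -1[2]-1* -2[1]-1
p3 X@[2]: -1[1]-1 -2[0]+1*
p4 O@[0] terminal -1; root [4] d6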